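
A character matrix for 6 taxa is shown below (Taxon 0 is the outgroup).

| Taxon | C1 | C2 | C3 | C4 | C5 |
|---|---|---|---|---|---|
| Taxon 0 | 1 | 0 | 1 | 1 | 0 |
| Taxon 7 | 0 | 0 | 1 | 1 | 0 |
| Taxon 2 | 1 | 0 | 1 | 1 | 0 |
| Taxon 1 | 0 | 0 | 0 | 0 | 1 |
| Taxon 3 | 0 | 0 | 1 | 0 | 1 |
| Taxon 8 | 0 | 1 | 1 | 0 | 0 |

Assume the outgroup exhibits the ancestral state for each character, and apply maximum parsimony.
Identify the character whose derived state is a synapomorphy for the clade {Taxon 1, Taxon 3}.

Character polarity is set by the outgroup: the derived state is whichever differs from the outgroup's state, so for C1, C3, C4 the derived state is '0', and for the remaining characters it is '1'.
C1: derived state '0' in Taxon 1, Taxon 3, Taxon 7, and Taxon 8 only — synapomorphy for {Taxon 1, Taxon 3, Taxon 7, Taxon 8}.
C2: derived state '1' in Taxon 8 only — an autapomorphy, so it tells us nothing about relationships among taxa.
C3 (derived state '0') is unique to Taxon 1 (autapomorphy; uninformative for grouping).
C4 (derived state '0') is shared by Taxon 1, Taxon 3, and Taxon 8 — a synapomorphy uniting that clade.
C5: derived state '1' in Taxon 1 and Taxon 3 only — synapomorphy for {Taxon 1, Taxon 3}.
Most parsimonious ingroup topology: ((Taxon 7,((Taxon 1,Taxon 3),Taxon 8)),Taxon 2).
The clade {Taxon 1, Taxon 3} is supported by C5: its derived state '1' occurs in exactly those taxa and in no other taxon (including the outgroup).

C5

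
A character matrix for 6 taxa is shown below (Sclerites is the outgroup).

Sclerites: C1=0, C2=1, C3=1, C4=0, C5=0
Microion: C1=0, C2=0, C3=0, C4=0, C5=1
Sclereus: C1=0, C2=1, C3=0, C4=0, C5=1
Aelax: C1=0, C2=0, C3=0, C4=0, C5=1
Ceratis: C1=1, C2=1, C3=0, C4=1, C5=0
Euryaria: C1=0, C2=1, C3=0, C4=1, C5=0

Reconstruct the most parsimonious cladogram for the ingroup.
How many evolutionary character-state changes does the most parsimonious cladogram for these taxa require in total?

5

Character polarity is set by the outgroup: the derived state is whichever differs from the outgroup's state, so for C2, C3 the derived state is '0', and for the remaining characters it is '1'.
C1: derived state '1' in Ceratis only — an autapomorphy, so it tells us nothing about relationships among taxa.
Only Aelax and Microion show the derived state '0' for C2, supporting them as a clade.
All ingroup taxa share the derived state '0' for C3; it defines the ingroup but does not resolve relationships within it.
C4 (derived state '1') is shared by Ceratis and Euryaria — a synapomorphy uniting that clade.
Only Aelax, Microion, and Sclereus show the derived state '1' for C5, supporting them as a clade.
Most parsimonious ingroup topology: (((Microion,Aelax),Sclereus),(Ceratis,Euryaria)).
Changes per character on this tree: C1: 1; C2: 1; C3: 1; C4: 1; C5: 1.
Total = 5.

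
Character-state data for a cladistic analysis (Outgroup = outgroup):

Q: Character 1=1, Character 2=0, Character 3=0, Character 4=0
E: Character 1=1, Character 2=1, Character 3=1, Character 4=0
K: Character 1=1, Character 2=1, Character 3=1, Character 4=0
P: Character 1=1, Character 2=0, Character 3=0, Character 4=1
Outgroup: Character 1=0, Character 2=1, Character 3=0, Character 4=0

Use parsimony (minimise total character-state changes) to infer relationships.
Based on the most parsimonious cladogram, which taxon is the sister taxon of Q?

P

Character polarity is set by the outgroup: the derived state is whichever differs from the outgroup's state, so for Character 2 the derived state is '0', and for the remaining characters it is '1'.
Character 1 (derived state '1') is shared by all ingroup taxa — unites the whole ingroup.
Character 2: derived state '0' in P and Q only — synapomorphy for {P, Q}.
Character 3: derived state '1' in E and K only — synapomorphy for {E, K}.
Character 4: derived state '1' in P only — an autapomorphy, so it tells us nothing about relationships among taxa.
Most parsimonious ingroup topology: ((K,E),(Q,P)).
Q and P form a cherry on this tree, so they are sister taxa.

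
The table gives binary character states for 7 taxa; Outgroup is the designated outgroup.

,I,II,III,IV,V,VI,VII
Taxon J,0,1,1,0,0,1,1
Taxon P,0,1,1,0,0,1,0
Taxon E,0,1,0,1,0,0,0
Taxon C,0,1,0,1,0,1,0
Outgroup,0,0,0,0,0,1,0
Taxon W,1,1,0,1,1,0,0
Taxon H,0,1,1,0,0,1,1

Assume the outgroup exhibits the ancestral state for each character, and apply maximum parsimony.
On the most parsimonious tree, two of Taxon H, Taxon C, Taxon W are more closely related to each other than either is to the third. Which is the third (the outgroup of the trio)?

Character polarity is set by the outgroup: the derived state is whichever differs from the outgroup's state, so for VI the derived state is '0', and for the remaining characters it is '1'.
I: derived state '1' in Taxon W only — an autapomorphy, so it tells us nothing about relationships among taxa.
All ingroup taxa share the derived state '1' for II; it defines the ingroup but does not resolve relationships within it.
III (derived state '1') is shared by Taxon H, Taxon J, and Taxon P — a synapomorphy uniting that clade.
IV: derived state '1' in Taxon C, Taxon E, and Taxon W only — synapomorphy for {Taxon C, Taxon E, Taxon W}.
V: derived state '1' in Taxon W only — an autapomorphy, so it tells us nothing about relationships among taxa.
Only Taxon E and Taxon W show the derived state '0' for VI, supporting them as a clade.
VII: derived state '1' in Taxon H and Taxon J only — synapomorphy for {Taxon H, Taxon J}.
Most parsimonious ingroup topology: (((Taxon W,Taxon E),Taxon C),((Taxon J,Taxon H),Taxon P)).
Taxon C and Taxon W share a more recent common ancestor with each other than either does with Taxon H, so Taxon H is the least closely related of the three.

Taxon H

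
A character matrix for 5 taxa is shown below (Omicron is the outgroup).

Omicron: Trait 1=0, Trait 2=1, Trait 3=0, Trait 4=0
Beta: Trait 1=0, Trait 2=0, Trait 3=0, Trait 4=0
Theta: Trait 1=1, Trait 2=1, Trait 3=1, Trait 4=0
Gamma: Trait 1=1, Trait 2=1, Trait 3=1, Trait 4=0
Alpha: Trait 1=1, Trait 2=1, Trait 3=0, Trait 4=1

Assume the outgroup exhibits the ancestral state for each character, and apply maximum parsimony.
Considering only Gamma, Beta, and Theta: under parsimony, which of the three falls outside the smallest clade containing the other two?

Beta

Character polarity is set by the outgroup: the derived state is whichever differs from the outgroup's state, so for Trait 2 the derived state is '0', and for the remaining characters it is '1'.
Trait 1: derived state '1' in Alpha, Gamma, and Theta only — synapomorphy for {Alpha, Gamma, Theta}.
Trait 2: derived state '0' in Beta only — an autapomorphy, so it tells us nothing about relationships among taxa.
Trait 3 (derived state '1') is shared by Gamma and Theta — a synapomorphy uniting that clade.
Trait 4 (derived state '1') is unique to Alpha (autapomorphy; uninformative for grouping).
Most parsimonious ingroup topology: (Beta,((Theta,Gamma),Alpha)).
Gamma and Theta share a more recent common ancestor with each other than either does with Beta, so Beta is the least closely related of the three.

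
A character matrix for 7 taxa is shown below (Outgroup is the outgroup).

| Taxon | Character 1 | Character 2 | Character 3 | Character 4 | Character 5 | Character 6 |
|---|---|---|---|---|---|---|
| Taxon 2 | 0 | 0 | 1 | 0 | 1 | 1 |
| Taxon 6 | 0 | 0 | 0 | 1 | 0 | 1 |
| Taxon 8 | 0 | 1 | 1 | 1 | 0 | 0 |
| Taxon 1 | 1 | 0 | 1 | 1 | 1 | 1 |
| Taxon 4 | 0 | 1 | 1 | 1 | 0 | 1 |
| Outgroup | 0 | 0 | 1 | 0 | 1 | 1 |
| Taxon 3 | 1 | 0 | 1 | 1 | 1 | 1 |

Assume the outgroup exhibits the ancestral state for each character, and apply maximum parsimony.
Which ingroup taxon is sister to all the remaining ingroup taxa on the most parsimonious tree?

Taxon 2

Character polarity is set by the outgroup: the derived state is whichever differs from the outgroup's state, so for Character 3, Character 5, Character 6 the derived state is '0', and for the remaining characters it is '1'.
Only Taxon 1 and Taxon 3 show the derived state '1' for Character 1, supporting them as a clade.
Character 2 (derived state '1') is shared by Taxon 4 and Taxon 8 — a synapomorphy uniting that clade.
Character 3 (derived state '0') is unique to Taxon 6 (autapomorphy; uninformative for grouping).
Only Taxon 1, Taxon 3, Taxon 4, Taxon 6, and Taxon 8 show the derived state '1' for Character 4, supporting them as a clade.
Character 5 (derived state '0') is shared by Taxon 4, Taxon 6, and Taxon 8 — a synapomorphy uniting that clade.
Character 6: derived state '0' in Taxon 8 only — an autapomorphy, so it tells us nothing about relationships among taxa.
Most parsimonious ingroup topology: (((Taxon 6,(Taxon 4,Taxon 8)),(Taxon 3,Taxon 1)),Taxon 2).
Taxon 2 is sister to the clade containing all other ingroup taxa, so it is the earliest-diverging (most basal) ingroup lineage.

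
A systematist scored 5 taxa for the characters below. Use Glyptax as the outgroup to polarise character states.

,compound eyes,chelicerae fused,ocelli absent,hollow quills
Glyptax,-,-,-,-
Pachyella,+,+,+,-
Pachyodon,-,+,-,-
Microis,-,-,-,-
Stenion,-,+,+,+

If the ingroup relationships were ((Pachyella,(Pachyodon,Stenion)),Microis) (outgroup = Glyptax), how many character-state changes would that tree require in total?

5

Map each character onto ((Pachyella,(Pachyodon,Stenion)),Microis) (rooted by Glyptax) and count the minimum state changes it requires (Fitch parsimony):
compound eyes: 1; chelicerae fused: 1; ocelli absent: 2; hollow quills: 1.
Total tree length = 5.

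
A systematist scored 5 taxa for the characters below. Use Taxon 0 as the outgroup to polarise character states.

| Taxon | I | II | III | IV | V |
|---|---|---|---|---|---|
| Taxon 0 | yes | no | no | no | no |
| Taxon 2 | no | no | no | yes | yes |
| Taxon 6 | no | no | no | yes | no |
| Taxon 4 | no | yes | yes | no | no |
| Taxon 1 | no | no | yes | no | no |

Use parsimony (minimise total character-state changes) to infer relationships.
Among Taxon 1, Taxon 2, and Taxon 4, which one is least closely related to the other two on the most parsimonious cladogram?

Taxon 2

Character polarity is set by the outgroup: the derived state is whichever differs from the outgroup's state, so for I the derived state is 'no', and for the remaining characters it is 'yes'.
I (derived state 'no') is shared by all ingroup taxa — unites the whole ingroup.
II: derived state 'yes' in Taxon 4 only — an autapomorphy, so it tells us nothing about relationships among taxa.
III: derived state 'yes' in Taxon 1 and Taxon 4 only — synapomorphy for {Taxon 1, Taxon 4}.
Only Taxon 2 and Taxon 6 show the derived state 'yes' for IV, supporting them as a clade.
V: derived state 'yes' in Taxon 2 only — an autapomorphy, so it tells us nothing about relationships among taxa.
Most parsimonious ingroup topology: ((Taxon 2,Taxon 6),(Taxon 4,Taxon 1)).
Taxon 4 and Taxon 1 share a more recent common ancestor with each other than either does with Taxon 2, so Taxon 2 is the least closely related of the three.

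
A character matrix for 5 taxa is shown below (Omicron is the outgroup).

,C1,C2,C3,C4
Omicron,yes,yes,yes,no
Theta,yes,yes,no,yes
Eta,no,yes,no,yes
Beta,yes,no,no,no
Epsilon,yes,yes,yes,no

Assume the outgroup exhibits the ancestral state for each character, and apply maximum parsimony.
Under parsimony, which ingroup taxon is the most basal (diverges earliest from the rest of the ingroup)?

Epsilon

Character polarity is set by the outgroup: the derived state is whichever differs from the outgroup's state, so for C1, C2, C3 the derived state is 'no', and for the remaining characters it is 'yes'.
C1 (derived state 'no') is unique to Eta (autapomorphy; uninformative for grouping).
C2: derived state 'no' in Beta only — an autapomorphy, so it tells us nothing about relationships among taxa.
C3 (derived state 'no') is shared by Beta, Eta, and Theta — a synapomorphy uniting that clade.
Only Eta and Theta show the derived state 'yes' for C4, supporting them as a clade.
Most parsimonious ingroup topology: ((Beta,(Eta,Theta)),Epsilon).
Epsilon is sister to the clade containing all other ingroup taxa, so it is the earliest-diverging (most basal) ingroup lineage.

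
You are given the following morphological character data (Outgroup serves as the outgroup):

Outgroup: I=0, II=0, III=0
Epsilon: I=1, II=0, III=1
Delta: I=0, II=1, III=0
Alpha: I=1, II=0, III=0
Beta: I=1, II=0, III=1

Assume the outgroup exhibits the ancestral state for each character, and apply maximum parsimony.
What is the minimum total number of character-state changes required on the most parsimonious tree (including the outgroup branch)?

3

The outgroup has state '0' for every character, so '1' is the derived state throughout.
I (derived state '1') is shared by Alpha, Beta, and Epsilon — a synapomorphy uniting that clade.
II (derived state '1') is unique to Delta (autapomorphy; uninformative for grouping).
Only Beta and Epsilon show the derived state '1' for III, supporting them as a clade.
Most parsimonious ingroup topology: (((Epsilon,Beta),Alpha),Delta).
Changes per character on this tree: I: 1; II: 1; III: 1.
Total = 3.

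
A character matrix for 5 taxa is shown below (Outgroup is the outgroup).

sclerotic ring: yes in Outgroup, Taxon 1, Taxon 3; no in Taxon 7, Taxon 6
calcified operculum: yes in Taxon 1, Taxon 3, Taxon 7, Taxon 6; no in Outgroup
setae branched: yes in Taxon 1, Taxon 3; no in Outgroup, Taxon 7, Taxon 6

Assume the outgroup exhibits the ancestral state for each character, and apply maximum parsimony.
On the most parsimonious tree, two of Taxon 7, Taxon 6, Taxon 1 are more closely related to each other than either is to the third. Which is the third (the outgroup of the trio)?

Character polarity is set by the outgroup: the derived state is whichever differs from the outgroup's state, so for sclerotic ring the derived state is 'no', and for the remaining characters it is 'yes'.
Only Taxon 6 and Taxon 7 show the derived state 'no' for sclerotic ring, supporting them as a clade.
calcified operculum (derived state 'yes') is shared by all ingroup taxa — unites the whole ingroup.
setae branched (derived state 'yes') is shared by Taxon 1 and Taxon 3 — a synapomorphy uniting that clade.
Most parsimonious ingroup topology: ((Taxon 1,Taxon 3),(Taxon 6,Taxon 7)).
Taxon 7 and Taxon 6 share a more recent common ancestor with each other than either does with Taxon 1, so Taxon 1 is the least closely related of the three.

Taxon 1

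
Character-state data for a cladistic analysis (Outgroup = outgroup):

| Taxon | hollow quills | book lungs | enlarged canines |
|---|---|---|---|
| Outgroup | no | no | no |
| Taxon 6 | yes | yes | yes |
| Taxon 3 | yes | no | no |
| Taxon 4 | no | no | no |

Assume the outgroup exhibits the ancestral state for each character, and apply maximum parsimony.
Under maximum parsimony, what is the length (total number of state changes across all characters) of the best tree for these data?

The outgroup has state 'no' for every character, so 'yes' is the derived state throughout.
hollow quills: derived state 'yes' in Taxon 3 and Taxon 6 only — synapomorphy for {Taxon 3, Taxon 6}.
book lungs: derived state 'yes' in Taxon 6 only — an autapomorphy, so it tells us nothing about relationships among taxa.
enlarged canines (derived state 'yes') is unique to Taxon 6 (autapomorphy; uninformative for grouping).
Most parsimonious ingroup topology: ((Taxon 6,Taxon 3),Taxon 4).
Changes per character on this tree: hollow quills: 1; book lungs: 1; enlarged canines: 1.
Total = 3.

3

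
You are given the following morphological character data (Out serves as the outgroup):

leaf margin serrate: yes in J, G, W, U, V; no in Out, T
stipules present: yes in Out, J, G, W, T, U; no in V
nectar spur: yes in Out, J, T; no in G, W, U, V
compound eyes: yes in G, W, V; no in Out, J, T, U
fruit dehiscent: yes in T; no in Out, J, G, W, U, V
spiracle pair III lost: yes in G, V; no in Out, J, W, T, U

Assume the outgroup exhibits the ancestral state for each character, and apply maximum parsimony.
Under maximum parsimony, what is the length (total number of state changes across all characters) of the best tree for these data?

Character polarity is set by the outgroup: the derived state is whichever differs from the outgroup's state, so for stipules present, nectar spur the derived state is 'no', and for the remaining characters it is 'yes'.
Only G, J, U, V, and W show the derived state 'yes' for leaf margin serrate, supporting them as a clade.
stipules present (derived state 'no') is unique to V (autapomorphy; uninformative for grouping).
Only G, U, V, and W show the derived state 'no' for nectar spur, supporting them as a clade.
compound eyes: derived state 'yes' in G, V, and W only — synapomorphy for {G, V, W}.
fruit dehiscent (derived state 'yes') is unique to T (autapomorphy; uninformative for grouping).
Only G and V show the derived state 'yes' for spiracle pair III lost, supporting them as a clade.
Most parsimonious ingroup topology: ((J,(((G,V),W),U)),T).
Changes per character on this tree: leaf margin serrate: 1; stipules present: 1; nectar spur: 1; compound eyes: 1; fruit dehiscent: 1; spiracle pair III lost: 1.
Total = 6.

6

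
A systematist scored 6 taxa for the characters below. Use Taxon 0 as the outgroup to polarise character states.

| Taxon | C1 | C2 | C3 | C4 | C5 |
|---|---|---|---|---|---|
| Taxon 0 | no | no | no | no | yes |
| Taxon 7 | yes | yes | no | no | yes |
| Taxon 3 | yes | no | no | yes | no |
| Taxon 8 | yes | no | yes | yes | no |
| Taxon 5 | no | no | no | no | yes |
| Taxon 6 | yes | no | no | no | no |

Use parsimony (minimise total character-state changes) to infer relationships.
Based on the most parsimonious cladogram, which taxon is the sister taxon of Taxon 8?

Character polarity is set by the outgroup: the derived state is whichever differs from the outgroup's state, so for C5 the derived state is 'no', and for the remaining characters it is 'yes'.
C1: derived state 'yes' in Taxon 3, Taxon 6, Taxon 7, and Taxon 8 only — synapomorphy for {Taxon 3, Taxon 6, Taxon 7, Taxon 8}.
C2 (derived state 'yes') is unique to Taxon 7 (autapomorphy; uninformative for grouping).
C3 (derived state 'yes') is unique to Taxon 8 (autapomorphy; uninformative for grouping).
C4 (derived state 'yes') is shared by Taxon 3 and Taxon 8 — a synapomorphy uniting that clade.
Only Taxon 3, Taxon 6, and Taxon 8 show the derived state 'no' for C5, supporting them as a clade.
Most parsimonious ingroup topology: ((Taxon 7,((Taxon 3,Taxon 8),Taxon 6)),Taxon 5).
Taxon 8 and Taxon 3 form a cherry on this tree, so they are sister taxa.

Taxon 3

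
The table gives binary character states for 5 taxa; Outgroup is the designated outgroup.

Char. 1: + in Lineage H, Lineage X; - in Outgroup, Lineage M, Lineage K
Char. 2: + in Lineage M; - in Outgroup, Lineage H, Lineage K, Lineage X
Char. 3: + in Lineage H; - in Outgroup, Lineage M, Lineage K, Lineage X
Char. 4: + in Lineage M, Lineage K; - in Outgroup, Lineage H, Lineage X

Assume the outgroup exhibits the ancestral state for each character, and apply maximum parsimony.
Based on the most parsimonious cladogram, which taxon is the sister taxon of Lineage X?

The outgroup has state '-' for every character, so '+' is the derived state throughout.
Only Lineage H and Lineage X show the derived state '+' for Char. 1, supporting them as a clade.
Char. 2 (derived state '+') is unique to Lineage M (autapomorphy; uninformative for grouping).
Char. 3: derived state '+' in Lineage H only — an autapomorphy, so it tells us nothing about relationships among taxa.
Only Lineage K and Lineage M show the derived state '+' for Char. 4, supporting them as a clade.
Most parsimonious ingroup topology: ((Lineage M,Lineage K),(Lineage H,Lineage X)).
Lineage X and Lineage H form a cherry on this tree, so they are sister taxa.

Lineage H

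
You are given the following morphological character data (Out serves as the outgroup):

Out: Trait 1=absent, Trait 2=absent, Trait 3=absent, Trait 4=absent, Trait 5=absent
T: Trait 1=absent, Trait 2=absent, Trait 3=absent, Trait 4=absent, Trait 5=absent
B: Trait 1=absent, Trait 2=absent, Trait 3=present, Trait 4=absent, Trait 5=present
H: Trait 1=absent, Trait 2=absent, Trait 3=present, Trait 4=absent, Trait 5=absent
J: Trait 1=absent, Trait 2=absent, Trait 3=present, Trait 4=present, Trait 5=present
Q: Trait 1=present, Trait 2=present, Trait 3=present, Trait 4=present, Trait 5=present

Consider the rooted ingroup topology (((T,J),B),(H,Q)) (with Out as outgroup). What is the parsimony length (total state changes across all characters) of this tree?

Map each character onto (((T,J),B),(H,Q)) (rooted by Out) and count the minimum state changes it requires (Fitch parsimony):
Trait 1: 1; Trait 2: 1; Trait 3: 2; Trait 4: 2; Trait 5: 3.
Total tree length = 9.

9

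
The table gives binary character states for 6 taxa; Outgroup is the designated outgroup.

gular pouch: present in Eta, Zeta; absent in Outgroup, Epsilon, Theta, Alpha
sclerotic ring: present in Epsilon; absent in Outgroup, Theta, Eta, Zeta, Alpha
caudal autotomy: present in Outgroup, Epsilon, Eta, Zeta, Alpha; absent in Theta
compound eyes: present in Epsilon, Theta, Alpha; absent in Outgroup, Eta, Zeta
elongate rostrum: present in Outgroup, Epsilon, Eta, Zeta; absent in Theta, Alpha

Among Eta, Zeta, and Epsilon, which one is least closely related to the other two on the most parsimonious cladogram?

Character polarity is set by the outgroup: the derived state is whichever differs from the outgroup's state, so for caudal autotomy, elongate rostrum the derived state is 'absent', and for the remaining characters it is 'present'.
Only Eta and Zeta show the derived state 'present' for gular pouch, supporting them as a clade.
sclerotic ring: derived state 'present' in Epsilon only — an autapomorphy, so it tells us nothing about relationships among taxa.
caudal autotomy (derived state 'absent') is unique to Theta (autapomorphy; uninformative for grouping).
compound eyes: derived state 'present' in Alpha, Epsilon, and Theta only — synapomorphy for {Alpha, Epsilon, Theta}.
Only Alpha and Theta show the derived state 'absent' for elongate rostrum, supporting them as a clade.
Most parsimonious ingroup topology: ((Epsilon,(Theta,Alpha)),(Eta,Zeta)).
Eta and Zeta share a more recent common ancestor with each other than either does with Epsilon, so Epsilon is the least closely related of the three.

Epsilon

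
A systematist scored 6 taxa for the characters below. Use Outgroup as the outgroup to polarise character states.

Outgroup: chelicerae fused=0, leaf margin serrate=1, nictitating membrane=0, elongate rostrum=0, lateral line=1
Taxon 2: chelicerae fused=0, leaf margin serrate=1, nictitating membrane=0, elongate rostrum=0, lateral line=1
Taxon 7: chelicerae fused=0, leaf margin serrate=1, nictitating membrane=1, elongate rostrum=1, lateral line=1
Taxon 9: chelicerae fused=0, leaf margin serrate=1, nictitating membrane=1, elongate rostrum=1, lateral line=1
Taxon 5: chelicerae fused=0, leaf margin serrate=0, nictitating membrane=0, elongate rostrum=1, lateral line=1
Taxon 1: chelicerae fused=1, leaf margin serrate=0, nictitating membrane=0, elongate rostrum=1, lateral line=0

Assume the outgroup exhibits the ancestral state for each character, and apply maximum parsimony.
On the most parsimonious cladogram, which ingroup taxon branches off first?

Taxon 2

Character polarity is set by the outgroup: the derived state is whichever differs from the outgroup's state, so for leaf margin serrate, lateral line the derived state is '0', and for the remaining characters it is '1'.
chelicerae fused (derived state '1') is unique to Taxon 1 (autapomorphy; uninformative for grouping).
leaf margin serrate: derived state '0' in Taxon 1 and Taxon 5 only — synapomorphy for {Taxon 1, Taxon 5}.
nictitating membrane (derived state '1') is shared by Taxon 7 and Taxon 9 — a synapomorphy uniting that clade.
elongate rostrum (derived state '1') is shared by Taxon 1, Taxon 5, Taxon 7, and Taxon 9 — a synapomorphy uniting that clade.
lateral line: derived state '0' in Taxon 1 only — an autapomorphy, so it tells us nothing about relationships among taxa.
Most parsimonious ingroup topology: (Taxon 2,((Taxon 7,Taxon 9),(Taxon 5,Taxon 1))).
Taxon 2 is sister to the clade containing all other ingroup taxa, so it is the earliest-diverging (most basal) ingroup lineage.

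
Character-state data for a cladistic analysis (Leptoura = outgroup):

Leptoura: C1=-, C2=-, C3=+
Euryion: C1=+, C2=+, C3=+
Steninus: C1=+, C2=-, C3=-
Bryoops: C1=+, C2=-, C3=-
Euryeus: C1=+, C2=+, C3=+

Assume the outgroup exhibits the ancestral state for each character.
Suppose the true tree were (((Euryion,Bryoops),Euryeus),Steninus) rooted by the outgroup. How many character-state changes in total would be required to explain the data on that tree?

5

Map each character onto (((Euryion,Bryoops),Euryeus),Steninus) (rooted by Leptoura) and count the minimum state changes it requires (Fitch parsimony):
C1: 1; C2: 2; C3: 2.
Total tree length = 5.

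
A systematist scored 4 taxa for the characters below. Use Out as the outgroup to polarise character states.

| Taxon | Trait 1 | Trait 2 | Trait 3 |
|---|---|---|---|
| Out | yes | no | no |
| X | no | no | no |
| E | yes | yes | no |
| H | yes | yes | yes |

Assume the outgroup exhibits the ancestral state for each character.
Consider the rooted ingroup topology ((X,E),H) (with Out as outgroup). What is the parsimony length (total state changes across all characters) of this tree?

4

Map each character onto ((X,E),H) (rooted by Out) and count the minimum state changes it requires (Fitch parsimony):
Trait 1: 1; Trait 2: 2; Trait 3: 1.
Total tree length = 4.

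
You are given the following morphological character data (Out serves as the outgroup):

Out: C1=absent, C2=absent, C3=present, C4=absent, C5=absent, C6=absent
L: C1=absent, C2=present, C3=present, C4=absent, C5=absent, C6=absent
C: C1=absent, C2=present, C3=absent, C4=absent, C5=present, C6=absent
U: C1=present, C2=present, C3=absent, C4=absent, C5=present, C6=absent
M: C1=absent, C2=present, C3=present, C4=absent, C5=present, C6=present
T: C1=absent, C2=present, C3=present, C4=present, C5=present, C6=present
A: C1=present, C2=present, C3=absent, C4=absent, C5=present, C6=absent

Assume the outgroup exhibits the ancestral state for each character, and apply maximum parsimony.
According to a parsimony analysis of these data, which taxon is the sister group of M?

T

Character polarity is set by the outgroup: the derived state is whichever differs from the outgroup's state, so for C3 the derived state is 'absent', and for the remaining characters it is 'present'.
C1 (derived state 'present') is shared by A and U — a synapomorphy uniting that clade.
C2 (derived state 'present') is shared by all ingroup taxa — unites the whole ingroup.
Only A, C, and U show the derived state 'absent' for C3, supporting them as a clade.
C4 (derived state 'present') is unique to T (autapomorphy; uninformative for grouping).
C5 (derived state 'present') is shared by A, C, M, T, and U — a synapomorphy uniting that clade.
C6 (derived state 'present') is shared by M and T — a synapomorphy uniting that clade.
Most parsimonious ingroup topology: (L,((C,(U,A)),(M,T))).
M and T form a cherry on this tree, so they are sister taxa.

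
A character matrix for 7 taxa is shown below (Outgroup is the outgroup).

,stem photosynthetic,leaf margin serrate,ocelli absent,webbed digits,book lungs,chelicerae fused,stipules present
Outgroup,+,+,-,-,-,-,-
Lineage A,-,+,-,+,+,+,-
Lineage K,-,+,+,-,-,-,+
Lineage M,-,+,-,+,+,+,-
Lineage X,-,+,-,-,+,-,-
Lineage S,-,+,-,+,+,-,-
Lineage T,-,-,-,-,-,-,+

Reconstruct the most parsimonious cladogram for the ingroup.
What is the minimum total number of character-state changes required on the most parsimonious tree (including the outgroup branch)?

7

Character polarity is set by the outgroup: the derived state is whichever differs from the outgroup's state, so for stem photosynthetic, leaf margin serrate the derived state is '-', and for the remaining characters it is '+'.
All ingroup taxa share the derived state '-' for stem photosynthetic; it defines the ingroup but does not resolve relationships within it.
leaf margin serrate (derived state '-') is unique to Lineage T (autapomorphy; uninformative for grouping).
ocelli absent: derived state '+' in Lineage K only — an autapomorphy, so it tells us nothing about relationships among taxa.
webbed digits (derived state '+') is shared by Lineage A, Lineage M, and Lineage S — a synapomorphy uniting that clade.
book lungs: derived state '+' in Lineage A, Lineage M, Lineage S, and Lineage X only — synapomorphy for {Lineage A, Lineage M, Lineage S, Lineage X}.
chelicerae fused (derived state '+') is shared by Lineage A and Lineage M — a synapomorphy uniting that clade.
stipules present: derived state '+' in Lineage K and Lineage T only — synapomorphy for {Lineage K, Lineage T}.
Most parsimonious ingroup topology: ((((Lineage A,Lineage M),Lineage S),Lineage X),(Lineage K,Lineage T)).
Changes per character on this tree: stem photosynthetic: 1; leaf margin serrate: 1; ocelli absent: 1; webbed digits: 1; book lungs: 1; chelicerae fused: 1; stipules present: 1.
Total = 7.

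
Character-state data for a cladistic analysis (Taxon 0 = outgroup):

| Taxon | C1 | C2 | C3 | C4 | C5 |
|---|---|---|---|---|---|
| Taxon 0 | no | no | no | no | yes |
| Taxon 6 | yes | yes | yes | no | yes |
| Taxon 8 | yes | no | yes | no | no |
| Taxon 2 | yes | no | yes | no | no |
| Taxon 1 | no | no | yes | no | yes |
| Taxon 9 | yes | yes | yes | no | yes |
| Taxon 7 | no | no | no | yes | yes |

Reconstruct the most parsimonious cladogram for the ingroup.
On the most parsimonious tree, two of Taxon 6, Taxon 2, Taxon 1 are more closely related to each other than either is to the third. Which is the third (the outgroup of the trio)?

Taxon 1

Character polarity is set by the outgroup: the derived state is whichever differs from the outgroup's state, so for C5 the derived state is 'no', and for the remaining characters it is 'yes'.
C1 (derived state 'yes') is shared by Taxon 2, Taxon 6, Taxon 8, and Taxon 9 — a synapomorphy uniting that clade.
Only Taxon 6 and Taxon 9 show the derived state 'yes' for C2, supporting them as a clade.
Only Taxon 1, Taxon 2, Taxon 6, Taxon 8, and Taxon 9 show the derived state 'yes' for C3, supporting them as a clade.
C4 (derived state 'yes') is unique to Taxon 7 (autapomorphy; uninformative for grouping).
C5 (derived state 'no') is shared by Taxon 2 and Taxon 8 — a synapomorphy uniting that clade.
Most parsimonious ingroup topology: ((((Taxon 6,Taxon 9),(Taxon 8,Taxon 2)),Taxon 1),Taxon 7).
Taxon 2 and Taxon 6 share a more recent common ancestor with each other than either does with Taxon 1, so Taxon 1 is the least closely related of the three.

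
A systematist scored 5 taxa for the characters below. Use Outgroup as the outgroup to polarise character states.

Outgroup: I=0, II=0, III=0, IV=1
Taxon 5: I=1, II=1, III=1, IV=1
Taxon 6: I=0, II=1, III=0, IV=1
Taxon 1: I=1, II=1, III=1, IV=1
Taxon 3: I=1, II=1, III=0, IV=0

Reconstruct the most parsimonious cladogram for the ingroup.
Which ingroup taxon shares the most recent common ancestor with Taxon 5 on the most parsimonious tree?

Character polarity is set by the outgroup: the derived state is whichever differs from the outgroup's state, so for IV the derived state is '0', and for the remaining characters it is '1'.
Only Taxon 1, Taxon 3, and Taxon 5 show the derived state '1' for I, supporting them as a clade.
All ingroup taxa share the derived state '1' for II; it defines the ingroup but does not resolve relationships within it.
Only Taxon 1 and Taxon 5 show the derived state '1' for III, supporting them as a clade.
IV (derived state '0') is unique to Taxon 3 (autapomorphy; uninformative for grouping).
Most parsimonious ingroup topology: (((Taxon 5,Taxon 1),Taxon 3),Taxon 6).
Taxon 5 and Taxon 1 form a cherry on this tree, so they are sister taxa.

Taxon 1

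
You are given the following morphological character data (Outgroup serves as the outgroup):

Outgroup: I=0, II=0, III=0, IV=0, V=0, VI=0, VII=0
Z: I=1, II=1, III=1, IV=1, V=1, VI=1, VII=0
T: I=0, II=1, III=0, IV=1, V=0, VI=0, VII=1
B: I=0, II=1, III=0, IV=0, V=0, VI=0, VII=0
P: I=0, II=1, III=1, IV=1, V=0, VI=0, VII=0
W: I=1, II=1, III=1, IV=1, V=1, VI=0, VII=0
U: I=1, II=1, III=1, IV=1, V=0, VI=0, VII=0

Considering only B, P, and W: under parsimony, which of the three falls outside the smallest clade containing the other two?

The outgroup has state '0' for every character, so '1' is the derived state throughout.
I: derived state '1' in U, W, and Z only — synapomorphy for {U, W, Z}.
All ingroup taxa share the derived state '1' for II; it defines the ingroup but does not resolve relationships within it.
III (derived state '1') is shared by P, U, W, and Z — a synapomorphy uniting that clade.
IV: derived state '1' in P, T, U, W, and Z only — synapomorphy for {P, T, U, W, Z}.
V (derived state '1') is shared by W and Z — a synapomorphy uniting that clade.
VI (derived state '1') is unique to Z (autapomorphy; uninformative for grouping).
VII (derived state '1') is unique to T (autapomorphy; uninformative for grouping).
Most parsimonious ingroup topology: (((((Z,W),U),P),T),B).
W and P share a more recent common ancestor with each other than either does with B, so B is the least closely related of the three.

B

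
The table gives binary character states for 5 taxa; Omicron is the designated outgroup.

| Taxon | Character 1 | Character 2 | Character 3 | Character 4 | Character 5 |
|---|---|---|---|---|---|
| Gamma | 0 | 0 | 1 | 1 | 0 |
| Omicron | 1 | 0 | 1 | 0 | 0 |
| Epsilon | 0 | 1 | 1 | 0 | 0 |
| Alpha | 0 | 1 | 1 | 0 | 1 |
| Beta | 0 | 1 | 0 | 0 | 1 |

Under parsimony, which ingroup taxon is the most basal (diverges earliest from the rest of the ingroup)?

Character polarity is set by the outgroup: the derived state is whichever differs from the outgroup's state, so for Character 1, Character 3 the derived state is '0', and for the remaining characters it is '1'.
All ingroup taxa share the derived state '0' for Character 1; it defines the ingroup but does not resolve relationships within it.
Character 2: derived state '1' in Alpha, Beta, and Epsilon only — synapomorphy for {Alpha, Beta, Epsilon}.
Character 3 (derived state '0') is unique to Beta (autapomorphy; uninformative for grouping).
Character 4: derived state '1' in Gamma only — an autapomorphy, so it tells us nothing about relationships among taxa.
Character 5 (derived state '1') is shared by Alpha and Beta — a synapomorphy uniting that clade.
Most parsimonious ingroup topology: (((Alpha,Beta),Epsilon),Gamma).
Gamma is sister to the clade containing all other ingroup taxa, so it is the earliest-diverging (most basal) ingroup lineage.

Gamma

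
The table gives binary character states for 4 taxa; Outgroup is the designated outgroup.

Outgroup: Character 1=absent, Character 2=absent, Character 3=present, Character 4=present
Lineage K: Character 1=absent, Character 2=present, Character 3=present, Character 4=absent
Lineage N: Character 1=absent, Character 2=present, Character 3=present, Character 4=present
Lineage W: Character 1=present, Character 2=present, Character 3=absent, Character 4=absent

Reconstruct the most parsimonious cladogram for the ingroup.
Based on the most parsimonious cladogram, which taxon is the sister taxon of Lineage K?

Character polarity is set by the outgroup: the derived state is whichever differs from the outgroup's state, so for Character 3, Character 4 the derived state is 'absent', and for the remaining characters it is 'present'.
Character 1 (derived state 'present') is unique to Lineage W (autapomorphy; uninformative for grouping).
Character 2 (derived state 'present') is shared by all ingroup taxa — unites the whole ingroup.
Character 3 (derived state 'absent') is unique to Lineage W (autapomorphy; uninformative for grouping).
Character 4: derived state 'absent' in Lineage K and Lineage W only — synapomorphy for {Lineage K, Lineage W}.
Most parsimonious ingroup topology: ((Lineage K,Lineage W),Lineage N).
Lineage K and Lineage W form a cherry on this tree, so they are sister taxa.

Lineage W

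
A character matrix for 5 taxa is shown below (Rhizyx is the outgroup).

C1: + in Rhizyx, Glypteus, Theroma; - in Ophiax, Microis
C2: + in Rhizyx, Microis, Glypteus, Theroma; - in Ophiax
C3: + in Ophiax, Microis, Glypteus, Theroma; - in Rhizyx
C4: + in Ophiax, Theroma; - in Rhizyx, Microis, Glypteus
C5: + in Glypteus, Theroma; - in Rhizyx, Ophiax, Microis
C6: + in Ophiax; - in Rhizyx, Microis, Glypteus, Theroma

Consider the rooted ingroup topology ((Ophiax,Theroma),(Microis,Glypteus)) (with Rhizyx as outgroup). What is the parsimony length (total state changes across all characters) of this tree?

Map each character onto ((Ophiax,Theroma),(Microis,Glypteus)) (rooted by Rhizyx) and count the minimum state changes it requires (Fitch parsimony):
C1: 2; C2: 1; C3: 1; C4: 1; C5: 2; C6: 1.
Total tree length = 8.

8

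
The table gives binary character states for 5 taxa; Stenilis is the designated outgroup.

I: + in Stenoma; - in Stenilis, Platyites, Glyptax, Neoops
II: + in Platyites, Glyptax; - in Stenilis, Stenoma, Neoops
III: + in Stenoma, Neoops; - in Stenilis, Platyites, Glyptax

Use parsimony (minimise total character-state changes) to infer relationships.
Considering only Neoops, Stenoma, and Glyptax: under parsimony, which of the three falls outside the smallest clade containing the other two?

The outgroup has state '-' for every character, so '+' is the derived state throughout.
I (derived state '+') is unique to Stenoma (autapomorphy; uninformative for grouping).
II: derived state '+' in Glyptax and Platyites only — synapomorphy for {Glyptax, Platyites}.
Only Neoops and Stenoma show the derived state '+' for III, supporting them as a clade.
Most parsimonious ingroup topology: ((Stenoma,Neoops),(Platyites,Glyptax)).
Stenoma and Neoops share a more recent common ancestor with each other than either does with Glyptax, so Glyptax is the least closely related of the three.

Glyptax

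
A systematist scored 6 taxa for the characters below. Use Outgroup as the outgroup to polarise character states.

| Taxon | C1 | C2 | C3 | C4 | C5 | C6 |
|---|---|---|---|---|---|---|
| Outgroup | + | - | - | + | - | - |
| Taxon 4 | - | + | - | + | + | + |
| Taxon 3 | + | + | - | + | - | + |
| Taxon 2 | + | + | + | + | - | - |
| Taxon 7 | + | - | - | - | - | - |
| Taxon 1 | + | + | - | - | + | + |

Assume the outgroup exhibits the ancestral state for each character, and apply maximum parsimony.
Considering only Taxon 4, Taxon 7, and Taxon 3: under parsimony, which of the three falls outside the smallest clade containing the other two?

Taxon 7

Character polarity is set by the outgroup: the derived state is whichever differs from the outgroup's state, so for C1, C4 the derived state is '-', and for the remaining characters it is '+'.
C1: derived state '-' in Taxon 4 only — an autapomorphy, so it tells us nothing about relationships among taxa.
C2 (derived state '+') is shared by Taxon 1, Taxon 2, Taxon 3, and Taxon 4 — a synapomorphy uniting that clade.
C3 (derived state '+') is unique to Taxon 2 (autapomorphy; uninformative for grouping).
C4 groups Taxon 1 and Taxon 7, which is incompatible with the clades supported by the remaining characters; treating it as convergent (homoplasy) costs fewer steps than any alternative tree.
C5: derived state '+' in Taxon 1 and Taxon 4 only — synapomorphy for {Taxon 1, Taxon 4}.
C6 (derived state '+') is shared by Taxon 1, Taxon 3, and Taxon 4 — a synapomorphy uniting that clade.
Most parsimonious ingroup topology: ((((Taxon 4,Taxon 1),Taxon 3),Taxon 2),Taxon 7).
Taxon 3 and Taxon 4 share a more recent common ancestor with each other than either does with Taxon 7, so Taxon 7 is the least closely related of the three.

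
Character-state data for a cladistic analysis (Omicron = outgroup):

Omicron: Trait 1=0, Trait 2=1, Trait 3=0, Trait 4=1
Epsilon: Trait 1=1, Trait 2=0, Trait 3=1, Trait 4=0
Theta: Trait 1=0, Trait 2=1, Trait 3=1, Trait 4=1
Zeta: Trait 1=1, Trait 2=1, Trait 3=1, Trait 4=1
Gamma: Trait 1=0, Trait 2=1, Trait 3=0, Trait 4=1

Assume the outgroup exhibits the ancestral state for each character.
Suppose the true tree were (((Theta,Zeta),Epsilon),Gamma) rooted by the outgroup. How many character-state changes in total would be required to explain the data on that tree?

5

Map each character onto (((Theta,Zeta),Epsilon),Gamma) (rooted by Omicron) and count the minimum state changes it requires (Fitch parsimony):
Trait 1: 2; Trait 2: 1; Trait 3: 1; Trait 4: 1.
Total tree length = 5.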